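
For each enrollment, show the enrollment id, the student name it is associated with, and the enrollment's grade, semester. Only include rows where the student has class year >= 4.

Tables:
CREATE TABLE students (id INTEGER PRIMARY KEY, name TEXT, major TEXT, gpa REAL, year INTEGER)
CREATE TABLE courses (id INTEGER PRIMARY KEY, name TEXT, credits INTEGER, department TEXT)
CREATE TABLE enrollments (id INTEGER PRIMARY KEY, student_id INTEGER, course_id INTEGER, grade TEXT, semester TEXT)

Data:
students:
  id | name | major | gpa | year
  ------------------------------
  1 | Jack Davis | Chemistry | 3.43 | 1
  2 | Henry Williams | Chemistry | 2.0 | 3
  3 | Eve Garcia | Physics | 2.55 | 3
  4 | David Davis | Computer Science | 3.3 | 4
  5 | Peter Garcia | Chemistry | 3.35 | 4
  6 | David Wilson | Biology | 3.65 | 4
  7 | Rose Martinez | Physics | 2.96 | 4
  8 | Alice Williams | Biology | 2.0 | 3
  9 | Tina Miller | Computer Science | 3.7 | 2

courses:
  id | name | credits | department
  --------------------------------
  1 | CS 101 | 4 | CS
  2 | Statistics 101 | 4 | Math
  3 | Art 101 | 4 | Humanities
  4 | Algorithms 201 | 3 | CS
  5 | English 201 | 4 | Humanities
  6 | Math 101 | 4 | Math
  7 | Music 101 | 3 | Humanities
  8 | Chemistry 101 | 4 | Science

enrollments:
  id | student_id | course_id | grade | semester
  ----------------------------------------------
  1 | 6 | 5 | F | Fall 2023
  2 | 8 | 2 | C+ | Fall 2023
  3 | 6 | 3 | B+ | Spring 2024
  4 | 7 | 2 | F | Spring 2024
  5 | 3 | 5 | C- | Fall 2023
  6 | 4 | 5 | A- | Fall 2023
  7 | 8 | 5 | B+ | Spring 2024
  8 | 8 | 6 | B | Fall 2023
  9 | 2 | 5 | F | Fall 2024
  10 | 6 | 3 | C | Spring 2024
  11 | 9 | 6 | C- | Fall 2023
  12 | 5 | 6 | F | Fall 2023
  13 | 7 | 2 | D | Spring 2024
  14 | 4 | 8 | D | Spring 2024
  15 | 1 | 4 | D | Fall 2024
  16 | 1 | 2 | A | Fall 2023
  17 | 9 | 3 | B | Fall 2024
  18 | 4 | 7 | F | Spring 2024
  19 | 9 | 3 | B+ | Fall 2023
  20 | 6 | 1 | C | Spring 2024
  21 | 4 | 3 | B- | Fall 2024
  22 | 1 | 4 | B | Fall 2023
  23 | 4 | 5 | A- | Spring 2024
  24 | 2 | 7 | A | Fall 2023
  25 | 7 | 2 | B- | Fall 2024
SELECT c.id, p.name AS student, c.grade, c.semester FROM enrollments c JOIN students p ON c.student_id = p.id WHERE p.year >= 4

Execution result:
id | student | grade | semester
1 | David Wilson | F | Fall 2023
3 | David Wilson | B+ | Spring 2024
4 | Rose Martinez | F | Spring 2024
6 | David Davis | A- | Fall 2023
10 | David Wilson | C | Spring 2024
12 | Peter Garcia | F | Fall 2023
13 | Rose Martinez | D | Spring 2024
14 | David Davis | D | Spring 2024
18 | David Davis | F | Spring 2024
20 | David Wilson | C | Spring 2024
21 | David Davis | B- | Fall 2024
23 | David Davis | A- | Spring 2024
25 | Rose Martinez | B- | Fall 2024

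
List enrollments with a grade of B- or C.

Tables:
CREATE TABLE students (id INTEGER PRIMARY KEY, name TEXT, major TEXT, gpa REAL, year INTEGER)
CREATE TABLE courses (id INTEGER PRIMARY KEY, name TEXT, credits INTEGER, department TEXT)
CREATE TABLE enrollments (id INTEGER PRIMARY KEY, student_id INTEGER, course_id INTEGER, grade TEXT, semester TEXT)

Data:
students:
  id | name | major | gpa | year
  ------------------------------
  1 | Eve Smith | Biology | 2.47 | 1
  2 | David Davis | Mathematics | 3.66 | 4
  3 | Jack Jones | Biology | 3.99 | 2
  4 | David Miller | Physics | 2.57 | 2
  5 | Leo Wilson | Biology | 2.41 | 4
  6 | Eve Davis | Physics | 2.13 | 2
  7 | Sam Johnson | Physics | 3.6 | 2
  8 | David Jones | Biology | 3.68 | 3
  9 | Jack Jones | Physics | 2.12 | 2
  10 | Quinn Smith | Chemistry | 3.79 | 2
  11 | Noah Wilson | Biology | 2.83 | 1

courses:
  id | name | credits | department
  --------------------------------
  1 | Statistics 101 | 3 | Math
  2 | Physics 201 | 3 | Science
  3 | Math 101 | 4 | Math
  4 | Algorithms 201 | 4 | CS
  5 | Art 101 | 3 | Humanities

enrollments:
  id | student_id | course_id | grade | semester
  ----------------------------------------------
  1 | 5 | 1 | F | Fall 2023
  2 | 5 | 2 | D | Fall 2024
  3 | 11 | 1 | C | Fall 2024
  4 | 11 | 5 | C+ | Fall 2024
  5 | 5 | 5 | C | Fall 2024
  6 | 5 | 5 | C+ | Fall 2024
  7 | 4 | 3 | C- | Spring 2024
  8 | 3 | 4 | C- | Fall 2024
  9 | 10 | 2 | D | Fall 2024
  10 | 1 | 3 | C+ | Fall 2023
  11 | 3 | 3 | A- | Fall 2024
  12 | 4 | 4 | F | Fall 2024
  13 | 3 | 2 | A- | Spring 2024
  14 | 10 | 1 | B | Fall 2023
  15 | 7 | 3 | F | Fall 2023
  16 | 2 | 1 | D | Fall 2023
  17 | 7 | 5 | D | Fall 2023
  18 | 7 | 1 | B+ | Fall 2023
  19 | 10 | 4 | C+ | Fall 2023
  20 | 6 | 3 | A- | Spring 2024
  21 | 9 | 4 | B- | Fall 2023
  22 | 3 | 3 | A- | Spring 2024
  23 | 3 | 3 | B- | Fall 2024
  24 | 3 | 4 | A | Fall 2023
SELECT id, grade FROM enrollments WHERE grade IN ('B-', 'C')

Execution result:
id | grade
3 | C
5 | C
21 | B-
23 | B-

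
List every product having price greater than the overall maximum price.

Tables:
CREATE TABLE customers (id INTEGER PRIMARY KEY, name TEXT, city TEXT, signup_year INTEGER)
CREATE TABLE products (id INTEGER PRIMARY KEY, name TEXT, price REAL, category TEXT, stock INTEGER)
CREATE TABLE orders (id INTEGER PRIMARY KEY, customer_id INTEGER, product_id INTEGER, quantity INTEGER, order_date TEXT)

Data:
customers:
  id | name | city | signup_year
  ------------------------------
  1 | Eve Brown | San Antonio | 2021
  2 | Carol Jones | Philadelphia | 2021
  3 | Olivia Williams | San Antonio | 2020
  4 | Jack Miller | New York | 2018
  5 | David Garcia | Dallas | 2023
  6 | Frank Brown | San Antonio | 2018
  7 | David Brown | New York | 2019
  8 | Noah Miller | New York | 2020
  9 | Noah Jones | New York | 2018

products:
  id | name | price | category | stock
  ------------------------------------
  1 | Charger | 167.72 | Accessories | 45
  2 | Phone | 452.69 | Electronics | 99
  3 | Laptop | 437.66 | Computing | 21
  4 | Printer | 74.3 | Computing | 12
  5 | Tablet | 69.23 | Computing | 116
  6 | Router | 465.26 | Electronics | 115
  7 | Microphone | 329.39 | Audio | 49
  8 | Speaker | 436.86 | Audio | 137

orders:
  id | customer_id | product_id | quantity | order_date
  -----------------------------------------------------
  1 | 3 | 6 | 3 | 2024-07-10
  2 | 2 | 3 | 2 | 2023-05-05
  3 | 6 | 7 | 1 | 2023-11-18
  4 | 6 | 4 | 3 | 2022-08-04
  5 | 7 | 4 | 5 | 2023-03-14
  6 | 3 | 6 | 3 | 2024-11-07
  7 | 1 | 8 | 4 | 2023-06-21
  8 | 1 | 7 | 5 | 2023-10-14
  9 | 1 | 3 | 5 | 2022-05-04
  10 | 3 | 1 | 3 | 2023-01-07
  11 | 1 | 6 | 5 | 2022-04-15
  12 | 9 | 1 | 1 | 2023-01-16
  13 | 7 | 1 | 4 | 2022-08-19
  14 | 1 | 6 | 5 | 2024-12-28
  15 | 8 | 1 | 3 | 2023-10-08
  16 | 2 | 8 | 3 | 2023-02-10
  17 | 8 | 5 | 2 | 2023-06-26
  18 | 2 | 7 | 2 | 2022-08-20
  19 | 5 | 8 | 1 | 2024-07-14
SELECT name, price FROM products WHERE price > (SELECT MAX(price) FROM products)

Execution result:
(no rows)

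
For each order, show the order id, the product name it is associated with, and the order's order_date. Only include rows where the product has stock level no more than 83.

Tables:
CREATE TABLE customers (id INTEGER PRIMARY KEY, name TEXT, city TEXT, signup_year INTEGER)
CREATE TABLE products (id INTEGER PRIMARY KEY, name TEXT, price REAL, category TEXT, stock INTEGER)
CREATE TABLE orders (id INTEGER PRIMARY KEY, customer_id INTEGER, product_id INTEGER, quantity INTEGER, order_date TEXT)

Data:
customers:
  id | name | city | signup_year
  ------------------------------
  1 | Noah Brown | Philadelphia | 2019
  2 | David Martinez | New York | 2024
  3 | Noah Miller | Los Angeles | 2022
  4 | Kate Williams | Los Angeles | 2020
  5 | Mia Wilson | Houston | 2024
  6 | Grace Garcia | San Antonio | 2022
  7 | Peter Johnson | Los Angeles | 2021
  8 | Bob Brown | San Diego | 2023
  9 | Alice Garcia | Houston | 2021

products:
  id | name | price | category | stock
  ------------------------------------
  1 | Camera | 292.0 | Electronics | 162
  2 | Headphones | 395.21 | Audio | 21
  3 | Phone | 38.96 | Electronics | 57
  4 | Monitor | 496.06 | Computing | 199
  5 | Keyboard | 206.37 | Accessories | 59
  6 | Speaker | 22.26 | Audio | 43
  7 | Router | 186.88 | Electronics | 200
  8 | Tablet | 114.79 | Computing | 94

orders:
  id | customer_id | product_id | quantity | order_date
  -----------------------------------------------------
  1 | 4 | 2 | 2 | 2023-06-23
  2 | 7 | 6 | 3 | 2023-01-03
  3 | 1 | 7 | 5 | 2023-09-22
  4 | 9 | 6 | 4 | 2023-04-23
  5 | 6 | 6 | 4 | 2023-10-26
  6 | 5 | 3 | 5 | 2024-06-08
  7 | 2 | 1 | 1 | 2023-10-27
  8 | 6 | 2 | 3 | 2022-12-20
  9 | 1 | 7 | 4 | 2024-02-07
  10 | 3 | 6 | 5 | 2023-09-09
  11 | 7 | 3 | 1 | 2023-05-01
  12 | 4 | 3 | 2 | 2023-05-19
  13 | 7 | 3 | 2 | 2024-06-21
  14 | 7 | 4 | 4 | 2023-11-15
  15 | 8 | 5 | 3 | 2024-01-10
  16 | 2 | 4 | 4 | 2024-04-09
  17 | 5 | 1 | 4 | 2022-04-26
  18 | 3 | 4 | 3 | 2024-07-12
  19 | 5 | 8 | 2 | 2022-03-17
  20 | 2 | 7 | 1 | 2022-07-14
SELECT c.id, p.name AS product, c.order_date FROM orders c JOIN products p ON c.product_id = p.id WHERE p.stock <= 83

Execution result:
id | product | order_date
1 | Headphones | 2023-06-23
2 | Speaker | 2023-01-03
4 | Speaker | 2023-04-23
5 | Speaker | 2023-10-26
6 | Phone | 2024-06-08
8 | Headphones | 2022-12-20
10 | Speaker | 2023-09-09
11 | Phone | 2023-05-01
12 | Phone | 2023-05-19
13 | Phone | 2024-06-21
15 | Keyboard | 2024-01-10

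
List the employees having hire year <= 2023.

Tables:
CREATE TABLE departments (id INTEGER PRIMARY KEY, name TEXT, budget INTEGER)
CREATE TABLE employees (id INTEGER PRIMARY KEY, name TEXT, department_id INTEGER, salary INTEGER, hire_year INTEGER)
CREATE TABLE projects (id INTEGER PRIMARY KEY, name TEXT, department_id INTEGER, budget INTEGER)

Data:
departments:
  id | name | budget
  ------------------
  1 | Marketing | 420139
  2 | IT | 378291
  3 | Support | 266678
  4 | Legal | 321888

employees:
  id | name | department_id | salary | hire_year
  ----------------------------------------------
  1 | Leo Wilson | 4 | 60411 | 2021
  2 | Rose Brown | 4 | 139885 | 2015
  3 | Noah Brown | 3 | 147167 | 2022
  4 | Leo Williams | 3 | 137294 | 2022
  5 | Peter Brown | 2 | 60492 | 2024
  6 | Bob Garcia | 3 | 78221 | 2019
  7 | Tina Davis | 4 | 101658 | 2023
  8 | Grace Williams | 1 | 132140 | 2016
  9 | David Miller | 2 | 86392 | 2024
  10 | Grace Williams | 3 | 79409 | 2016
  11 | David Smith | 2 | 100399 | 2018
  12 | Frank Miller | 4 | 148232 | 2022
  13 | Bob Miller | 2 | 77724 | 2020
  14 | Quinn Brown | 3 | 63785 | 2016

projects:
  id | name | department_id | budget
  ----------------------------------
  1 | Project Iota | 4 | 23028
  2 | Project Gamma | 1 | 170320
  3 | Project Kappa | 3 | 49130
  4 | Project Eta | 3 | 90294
SELECT name, hire_year FROM employees WHERE hire_year <= 2023

Execution result:
name | hire_year
Leo Wilson | 2021
Rose Brown | 2015
Noah Brown | 2022
Leo Williams | 2022
Bob Garcia | 2019
Tina Davis | 2023
Grace Williams | 2016
Grace Williams | 2016
David Smith | 2018
Frank Miller | 2022
Bob Miller | 2020
Quinn Brown | 2016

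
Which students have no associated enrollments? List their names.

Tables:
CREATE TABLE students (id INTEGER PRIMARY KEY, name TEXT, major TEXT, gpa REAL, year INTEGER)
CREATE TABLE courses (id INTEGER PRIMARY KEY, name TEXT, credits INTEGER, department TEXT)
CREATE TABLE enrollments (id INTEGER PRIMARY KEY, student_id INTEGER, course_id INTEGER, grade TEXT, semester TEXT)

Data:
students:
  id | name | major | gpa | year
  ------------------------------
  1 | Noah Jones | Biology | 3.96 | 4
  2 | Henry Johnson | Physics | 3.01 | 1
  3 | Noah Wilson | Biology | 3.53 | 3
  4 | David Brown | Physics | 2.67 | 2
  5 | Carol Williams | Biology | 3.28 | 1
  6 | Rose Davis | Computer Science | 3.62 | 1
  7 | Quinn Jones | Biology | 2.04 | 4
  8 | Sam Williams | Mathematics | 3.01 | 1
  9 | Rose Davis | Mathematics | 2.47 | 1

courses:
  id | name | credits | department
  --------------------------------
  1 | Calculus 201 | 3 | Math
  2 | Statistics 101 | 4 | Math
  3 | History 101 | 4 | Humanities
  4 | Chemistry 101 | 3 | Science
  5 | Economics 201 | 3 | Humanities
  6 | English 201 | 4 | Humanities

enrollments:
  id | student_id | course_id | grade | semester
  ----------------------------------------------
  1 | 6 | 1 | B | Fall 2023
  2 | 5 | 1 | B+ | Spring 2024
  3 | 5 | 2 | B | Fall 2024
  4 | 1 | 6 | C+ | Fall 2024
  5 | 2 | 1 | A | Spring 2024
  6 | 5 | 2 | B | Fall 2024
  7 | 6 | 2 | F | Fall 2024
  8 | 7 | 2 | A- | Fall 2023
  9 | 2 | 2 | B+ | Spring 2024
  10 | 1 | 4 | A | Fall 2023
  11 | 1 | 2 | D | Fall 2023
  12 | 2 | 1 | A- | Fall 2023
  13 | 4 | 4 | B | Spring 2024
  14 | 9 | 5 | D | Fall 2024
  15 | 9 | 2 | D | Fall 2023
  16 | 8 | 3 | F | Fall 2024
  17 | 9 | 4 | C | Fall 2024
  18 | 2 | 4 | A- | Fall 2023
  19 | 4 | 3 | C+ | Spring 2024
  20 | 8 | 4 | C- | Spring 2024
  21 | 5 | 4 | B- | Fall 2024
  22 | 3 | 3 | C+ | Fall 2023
SELECT p.name FROM students p LEFT JOIN enrollments c ON c.student_id = p.id WHERE c.id IS NULL

Execution result:
(no rows)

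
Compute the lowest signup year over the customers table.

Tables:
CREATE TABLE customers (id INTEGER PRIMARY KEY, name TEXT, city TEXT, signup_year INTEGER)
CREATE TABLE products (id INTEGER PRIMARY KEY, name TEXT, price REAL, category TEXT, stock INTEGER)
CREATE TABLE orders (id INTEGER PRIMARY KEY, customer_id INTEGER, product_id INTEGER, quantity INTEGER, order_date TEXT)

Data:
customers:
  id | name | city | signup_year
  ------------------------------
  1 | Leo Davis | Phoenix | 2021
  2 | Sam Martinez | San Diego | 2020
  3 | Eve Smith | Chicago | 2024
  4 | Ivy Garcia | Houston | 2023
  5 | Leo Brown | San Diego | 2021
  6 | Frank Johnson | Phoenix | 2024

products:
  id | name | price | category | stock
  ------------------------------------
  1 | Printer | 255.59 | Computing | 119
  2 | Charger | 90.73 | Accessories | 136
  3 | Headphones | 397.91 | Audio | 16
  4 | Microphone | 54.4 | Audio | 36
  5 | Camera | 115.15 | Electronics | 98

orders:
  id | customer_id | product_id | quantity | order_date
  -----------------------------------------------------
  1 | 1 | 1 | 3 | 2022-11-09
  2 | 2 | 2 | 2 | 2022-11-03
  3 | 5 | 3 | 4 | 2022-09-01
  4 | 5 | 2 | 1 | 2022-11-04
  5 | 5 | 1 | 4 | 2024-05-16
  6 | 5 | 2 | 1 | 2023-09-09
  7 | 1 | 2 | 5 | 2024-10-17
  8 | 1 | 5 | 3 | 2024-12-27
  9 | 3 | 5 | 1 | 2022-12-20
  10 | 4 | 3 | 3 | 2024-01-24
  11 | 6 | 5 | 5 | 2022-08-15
SELECT MIN(signup_year) FROM customers

Execution result:
2020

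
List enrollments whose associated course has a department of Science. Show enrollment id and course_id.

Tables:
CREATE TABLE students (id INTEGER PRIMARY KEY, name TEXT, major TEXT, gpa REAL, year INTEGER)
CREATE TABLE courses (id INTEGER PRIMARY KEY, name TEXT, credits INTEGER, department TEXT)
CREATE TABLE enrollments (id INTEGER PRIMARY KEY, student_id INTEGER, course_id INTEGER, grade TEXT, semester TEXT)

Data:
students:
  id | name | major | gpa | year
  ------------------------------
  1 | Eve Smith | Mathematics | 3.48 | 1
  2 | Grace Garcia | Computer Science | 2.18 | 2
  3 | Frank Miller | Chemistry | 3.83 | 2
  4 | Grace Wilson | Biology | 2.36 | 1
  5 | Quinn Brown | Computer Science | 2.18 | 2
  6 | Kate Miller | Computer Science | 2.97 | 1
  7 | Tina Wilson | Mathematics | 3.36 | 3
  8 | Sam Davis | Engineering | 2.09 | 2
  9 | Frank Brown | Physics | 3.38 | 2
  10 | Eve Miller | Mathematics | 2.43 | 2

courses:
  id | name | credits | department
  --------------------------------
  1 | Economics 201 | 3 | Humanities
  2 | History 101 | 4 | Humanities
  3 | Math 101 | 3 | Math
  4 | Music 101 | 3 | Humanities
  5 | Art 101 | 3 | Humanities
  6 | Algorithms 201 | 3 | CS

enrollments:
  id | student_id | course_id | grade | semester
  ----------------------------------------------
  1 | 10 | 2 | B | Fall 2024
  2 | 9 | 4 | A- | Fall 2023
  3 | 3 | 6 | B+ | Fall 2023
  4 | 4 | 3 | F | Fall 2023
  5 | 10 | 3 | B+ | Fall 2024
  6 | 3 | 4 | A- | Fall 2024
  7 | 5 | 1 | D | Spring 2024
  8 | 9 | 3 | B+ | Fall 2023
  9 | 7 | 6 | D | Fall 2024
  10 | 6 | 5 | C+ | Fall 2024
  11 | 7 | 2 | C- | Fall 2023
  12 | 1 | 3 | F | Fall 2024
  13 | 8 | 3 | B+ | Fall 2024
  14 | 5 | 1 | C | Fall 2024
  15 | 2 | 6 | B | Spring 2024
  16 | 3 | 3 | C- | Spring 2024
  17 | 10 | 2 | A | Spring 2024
SELECT id, course_id FROM enrollments WHERE course_id IN (SELECT id FROM courses WHERE department = 'Science')

Execution result:
(no rows)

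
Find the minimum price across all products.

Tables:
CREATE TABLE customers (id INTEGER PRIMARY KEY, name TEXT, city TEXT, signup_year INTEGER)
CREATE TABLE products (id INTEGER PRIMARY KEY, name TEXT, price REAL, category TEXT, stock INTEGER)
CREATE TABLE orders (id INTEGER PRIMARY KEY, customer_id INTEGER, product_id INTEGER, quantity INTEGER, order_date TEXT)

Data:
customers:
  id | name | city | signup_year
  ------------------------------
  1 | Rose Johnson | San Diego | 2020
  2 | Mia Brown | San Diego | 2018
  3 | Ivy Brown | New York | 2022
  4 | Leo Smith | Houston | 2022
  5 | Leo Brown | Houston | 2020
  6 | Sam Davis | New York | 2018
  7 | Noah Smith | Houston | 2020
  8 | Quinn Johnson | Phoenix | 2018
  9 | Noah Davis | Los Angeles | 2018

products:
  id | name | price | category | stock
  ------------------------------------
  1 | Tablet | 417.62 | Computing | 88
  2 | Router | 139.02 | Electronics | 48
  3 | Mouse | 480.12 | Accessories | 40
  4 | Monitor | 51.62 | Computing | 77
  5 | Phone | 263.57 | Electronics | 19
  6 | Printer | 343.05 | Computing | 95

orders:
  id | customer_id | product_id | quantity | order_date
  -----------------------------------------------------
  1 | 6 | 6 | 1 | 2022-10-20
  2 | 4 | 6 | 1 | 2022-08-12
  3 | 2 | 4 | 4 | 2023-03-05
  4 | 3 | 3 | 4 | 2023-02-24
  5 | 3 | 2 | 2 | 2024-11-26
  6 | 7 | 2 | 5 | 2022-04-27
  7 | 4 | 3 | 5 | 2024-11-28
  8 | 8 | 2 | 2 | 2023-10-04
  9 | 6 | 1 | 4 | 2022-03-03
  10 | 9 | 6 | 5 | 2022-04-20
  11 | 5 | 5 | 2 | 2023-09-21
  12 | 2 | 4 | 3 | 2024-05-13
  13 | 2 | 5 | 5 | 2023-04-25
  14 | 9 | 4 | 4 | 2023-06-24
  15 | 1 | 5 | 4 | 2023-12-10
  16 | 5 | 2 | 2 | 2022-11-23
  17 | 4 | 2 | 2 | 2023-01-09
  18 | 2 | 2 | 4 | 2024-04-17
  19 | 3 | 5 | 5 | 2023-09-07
SELECT MIN(price) FROM products

Execution result:
51.62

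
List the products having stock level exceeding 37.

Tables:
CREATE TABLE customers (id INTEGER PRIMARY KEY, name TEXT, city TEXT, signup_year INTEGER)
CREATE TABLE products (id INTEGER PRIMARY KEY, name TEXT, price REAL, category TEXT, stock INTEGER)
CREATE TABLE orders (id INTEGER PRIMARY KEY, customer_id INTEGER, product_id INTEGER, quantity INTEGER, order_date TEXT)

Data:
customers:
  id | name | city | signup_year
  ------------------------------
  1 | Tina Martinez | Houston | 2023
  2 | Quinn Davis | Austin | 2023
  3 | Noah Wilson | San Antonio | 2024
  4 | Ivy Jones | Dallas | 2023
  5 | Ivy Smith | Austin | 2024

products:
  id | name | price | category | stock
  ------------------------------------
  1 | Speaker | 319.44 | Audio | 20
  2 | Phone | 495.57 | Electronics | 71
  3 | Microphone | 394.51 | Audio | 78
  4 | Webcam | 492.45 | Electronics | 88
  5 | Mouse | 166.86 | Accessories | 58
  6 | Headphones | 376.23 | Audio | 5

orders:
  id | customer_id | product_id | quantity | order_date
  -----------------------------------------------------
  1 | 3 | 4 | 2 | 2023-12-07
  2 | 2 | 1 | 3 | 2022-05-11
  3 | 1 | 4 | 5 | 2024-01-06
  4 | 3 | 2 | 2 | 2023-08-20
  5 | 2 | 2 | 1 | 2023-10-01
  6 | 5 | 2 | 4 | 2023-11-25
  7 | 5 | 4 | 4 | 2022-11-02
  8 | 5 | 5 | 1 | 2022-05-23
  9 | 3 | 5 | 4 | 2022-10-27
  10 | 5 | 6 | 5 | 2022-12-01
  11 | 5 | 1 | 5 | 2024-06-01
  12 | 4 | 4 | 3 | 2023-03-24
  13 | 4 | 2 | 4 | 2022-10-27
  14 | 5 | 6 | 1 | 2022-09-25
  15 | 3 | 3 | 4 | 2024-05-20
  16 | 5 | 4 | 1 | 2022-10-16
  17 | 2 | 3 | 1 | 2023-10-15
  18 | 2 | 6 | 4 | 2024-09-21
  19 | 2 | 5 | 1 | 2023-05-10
SELECT name, stock FROM products WHERE stock > 37

Execution result:
name | stock
Phone | 71
Microphone | 78
Webcam | 88
Mouse | 58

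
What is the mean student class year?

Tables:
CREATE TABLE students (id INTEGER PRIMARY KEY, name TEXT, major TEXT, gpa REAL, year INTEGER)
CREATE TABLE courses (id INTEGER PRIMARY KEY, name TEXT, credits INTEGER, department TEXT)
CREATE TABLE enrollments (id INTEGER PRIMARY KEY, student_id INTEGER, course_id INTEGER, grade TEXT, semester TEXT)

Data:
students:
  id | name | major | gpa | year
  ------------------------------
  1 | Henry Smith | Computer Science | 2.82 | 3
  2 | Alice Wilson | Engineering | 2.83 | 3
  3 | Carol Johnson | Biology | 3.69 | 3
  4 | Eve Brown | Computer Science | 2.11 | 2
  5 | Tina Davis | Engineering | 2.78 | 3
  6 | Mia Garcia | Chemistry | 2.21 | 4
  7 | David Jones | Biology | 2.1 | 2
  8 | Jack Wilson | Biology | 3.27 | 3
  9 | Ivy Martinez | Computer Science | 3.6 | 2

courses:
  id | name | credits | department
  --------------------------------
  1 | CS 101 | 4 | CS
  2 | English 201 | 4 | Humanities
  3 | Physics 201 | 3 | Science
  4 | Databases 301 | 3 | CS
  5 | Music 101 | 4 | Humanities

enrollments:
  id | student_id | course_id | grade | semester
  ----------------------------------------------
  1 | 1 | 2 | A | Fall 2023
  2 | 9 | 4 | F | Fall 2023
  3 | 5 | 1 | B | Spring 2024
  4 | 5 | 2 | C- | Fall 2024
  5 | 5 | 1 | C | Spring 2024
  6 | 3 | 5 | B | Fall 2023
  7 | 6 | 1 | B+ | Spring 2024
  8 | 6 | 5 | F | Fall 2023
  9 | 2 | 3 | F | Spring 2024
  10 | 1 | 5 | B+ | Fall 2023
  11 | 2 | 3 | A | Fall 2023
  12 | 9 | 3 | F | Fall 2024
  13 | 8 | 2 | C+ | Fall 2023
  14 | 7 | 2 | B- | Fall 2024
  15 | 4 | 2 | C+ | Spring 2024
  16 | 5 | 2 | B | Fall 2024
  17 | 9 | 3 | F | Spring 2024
SELECT AVG(year) FROM students

Execution result:
2.78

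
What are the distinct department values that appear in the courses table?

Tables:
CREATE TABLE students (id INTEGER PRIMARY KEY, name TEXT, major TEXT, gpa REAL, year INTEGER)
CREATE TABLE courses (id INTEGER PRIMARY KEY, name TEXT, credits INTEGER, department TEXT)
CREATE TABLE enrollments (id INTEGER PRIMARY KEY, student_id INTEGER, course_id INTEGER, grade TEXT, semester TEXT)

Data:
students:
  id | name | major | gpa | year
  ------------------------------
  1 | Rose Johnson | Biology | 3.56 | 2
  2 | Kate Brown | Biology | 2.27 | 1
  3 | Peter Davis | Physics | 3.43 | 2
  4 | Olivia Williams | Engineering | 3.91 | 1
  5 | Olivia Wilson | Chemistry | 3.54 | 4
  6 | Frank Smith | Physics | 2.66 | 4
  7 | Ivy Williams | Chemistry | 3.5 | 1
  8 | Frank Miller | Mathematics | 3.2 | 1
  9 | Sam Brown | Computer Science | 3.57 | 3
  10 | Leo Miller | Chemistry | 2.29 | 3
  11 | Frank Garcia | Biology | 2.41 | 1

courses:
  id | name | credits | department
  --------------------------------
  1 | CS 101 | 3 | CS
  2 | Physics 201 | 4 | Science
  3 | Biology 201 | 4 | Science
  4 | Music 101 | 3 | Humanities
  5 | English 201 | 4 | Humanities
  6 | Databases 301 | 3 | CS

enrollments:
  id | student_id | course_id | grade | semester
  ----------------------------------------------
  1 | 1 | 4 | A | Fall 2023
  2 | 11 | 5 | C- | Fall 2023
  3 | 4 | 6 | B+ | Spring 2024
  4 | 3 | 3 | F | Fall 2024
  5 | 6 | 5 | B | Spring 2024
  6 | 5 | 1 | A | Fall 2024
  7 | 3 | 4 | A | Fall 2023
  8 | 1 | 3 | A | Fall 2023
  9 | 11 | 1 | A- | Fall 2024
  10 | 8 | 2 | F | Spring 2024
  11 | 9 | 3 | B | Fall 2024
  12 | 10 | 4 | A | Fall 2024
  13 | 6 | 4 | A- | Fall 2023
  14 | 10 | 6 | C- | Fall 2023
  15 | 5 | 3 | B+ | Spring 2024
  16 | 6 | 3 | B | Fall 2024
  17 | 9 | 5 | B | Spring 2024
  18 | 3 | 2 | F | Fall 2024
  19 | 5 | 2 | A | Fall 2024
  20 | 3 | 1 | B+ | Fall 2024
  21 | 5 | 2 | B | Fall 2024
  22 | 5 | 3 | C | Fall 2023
SELECT DISTINCT department FROM courses

Execution result:
department
CS
Science
Humanities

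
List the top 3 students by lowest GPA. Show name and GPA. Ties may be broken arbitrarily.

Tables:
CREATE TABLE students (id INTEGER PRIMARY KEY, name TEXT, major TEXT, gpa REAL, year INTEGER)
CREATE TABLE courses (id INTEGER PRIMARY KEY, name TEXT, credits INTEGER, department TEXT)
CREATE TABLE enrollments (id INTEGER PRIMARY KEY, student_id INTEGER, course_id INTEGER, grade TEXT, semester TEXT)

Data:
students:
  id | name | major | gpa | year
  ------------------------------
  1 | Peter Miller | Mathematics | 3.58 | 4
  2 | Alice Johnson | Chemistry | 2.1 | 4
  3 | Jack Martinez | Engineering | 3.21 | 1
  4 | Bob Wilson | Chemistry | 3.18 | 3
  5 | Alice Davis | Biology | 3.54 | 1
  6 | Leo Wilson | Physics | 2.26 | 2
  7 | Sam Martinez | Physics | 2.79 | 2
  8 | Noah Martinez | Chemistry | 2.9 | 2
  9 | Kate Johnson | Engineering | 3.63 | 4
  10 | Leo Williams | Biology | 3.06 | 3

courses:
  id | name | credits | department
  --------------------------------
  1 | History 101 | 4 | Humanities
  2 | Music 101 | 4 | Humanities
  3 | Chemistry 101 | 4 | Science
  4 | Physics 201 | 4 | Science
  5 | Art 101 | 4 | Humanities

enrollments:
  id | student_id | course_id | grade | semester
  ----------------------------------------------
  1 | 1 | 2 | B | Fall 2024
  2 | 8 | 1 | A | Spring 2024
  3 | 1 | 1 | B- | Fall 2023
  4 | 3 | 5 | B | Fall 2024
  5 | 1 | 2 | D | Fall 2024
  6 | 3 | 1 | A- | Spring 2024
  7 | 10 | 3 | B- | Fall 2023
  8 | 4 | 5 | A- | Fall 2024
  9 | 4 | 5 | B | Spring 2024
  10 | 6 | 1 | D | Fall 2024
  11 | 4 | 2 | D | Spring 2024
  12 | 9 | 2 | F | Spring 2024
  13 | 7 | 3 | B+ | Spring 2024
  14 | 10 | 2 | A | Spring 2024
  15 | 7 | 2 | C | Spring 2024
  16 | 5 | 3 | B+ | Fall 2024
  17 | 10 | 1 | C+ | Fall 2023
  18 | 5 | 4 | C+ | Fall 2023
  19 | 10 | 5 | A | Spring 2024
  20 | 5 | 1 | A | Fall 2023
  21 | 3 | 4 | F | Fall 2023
SELECT name, gpa FROM students ORDER BY gpa ASC LIMIT 3

Execution result:
name | gpa
Alice Johnson | 2.10
Leo Wilson | 2.26
Sam Martinez | 2.79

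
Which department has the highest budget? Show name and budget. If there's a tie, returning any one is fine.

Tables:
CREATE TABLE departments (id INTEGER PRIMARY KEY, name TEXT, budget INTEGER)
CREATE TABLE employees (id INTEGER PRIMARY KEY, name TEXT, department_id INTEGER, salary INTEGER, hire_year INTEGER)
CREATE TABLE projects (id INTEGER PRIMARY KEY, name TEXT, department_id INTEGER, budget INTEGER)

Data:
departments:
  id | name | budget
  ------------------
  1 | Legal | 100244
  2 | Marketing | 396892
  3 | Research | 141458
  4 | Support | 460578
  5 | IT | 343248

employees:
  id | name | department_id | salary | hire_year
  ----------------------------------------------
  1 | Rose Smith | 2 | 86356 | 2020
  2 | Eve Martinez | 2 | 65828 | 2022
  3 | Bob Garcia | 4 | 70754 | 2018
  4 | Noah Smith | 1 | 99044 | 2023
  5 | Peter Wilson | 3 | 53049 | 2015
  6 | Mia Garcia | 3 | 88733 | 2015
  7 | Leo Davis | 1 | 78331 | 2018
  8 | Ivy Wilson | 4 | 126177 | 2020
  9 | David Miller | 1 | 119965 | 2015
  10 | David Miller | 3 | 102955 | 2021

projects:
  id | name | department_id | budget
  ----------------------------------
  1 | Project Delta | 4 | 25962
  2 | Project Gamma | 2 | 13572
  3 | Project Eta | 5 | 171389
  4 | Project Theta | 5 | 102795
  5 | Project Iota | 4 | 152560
SELECT name, budget FROM departments ORDER BY budget DESC LIMIT 1

Execution result:
name | budget
Support | 460578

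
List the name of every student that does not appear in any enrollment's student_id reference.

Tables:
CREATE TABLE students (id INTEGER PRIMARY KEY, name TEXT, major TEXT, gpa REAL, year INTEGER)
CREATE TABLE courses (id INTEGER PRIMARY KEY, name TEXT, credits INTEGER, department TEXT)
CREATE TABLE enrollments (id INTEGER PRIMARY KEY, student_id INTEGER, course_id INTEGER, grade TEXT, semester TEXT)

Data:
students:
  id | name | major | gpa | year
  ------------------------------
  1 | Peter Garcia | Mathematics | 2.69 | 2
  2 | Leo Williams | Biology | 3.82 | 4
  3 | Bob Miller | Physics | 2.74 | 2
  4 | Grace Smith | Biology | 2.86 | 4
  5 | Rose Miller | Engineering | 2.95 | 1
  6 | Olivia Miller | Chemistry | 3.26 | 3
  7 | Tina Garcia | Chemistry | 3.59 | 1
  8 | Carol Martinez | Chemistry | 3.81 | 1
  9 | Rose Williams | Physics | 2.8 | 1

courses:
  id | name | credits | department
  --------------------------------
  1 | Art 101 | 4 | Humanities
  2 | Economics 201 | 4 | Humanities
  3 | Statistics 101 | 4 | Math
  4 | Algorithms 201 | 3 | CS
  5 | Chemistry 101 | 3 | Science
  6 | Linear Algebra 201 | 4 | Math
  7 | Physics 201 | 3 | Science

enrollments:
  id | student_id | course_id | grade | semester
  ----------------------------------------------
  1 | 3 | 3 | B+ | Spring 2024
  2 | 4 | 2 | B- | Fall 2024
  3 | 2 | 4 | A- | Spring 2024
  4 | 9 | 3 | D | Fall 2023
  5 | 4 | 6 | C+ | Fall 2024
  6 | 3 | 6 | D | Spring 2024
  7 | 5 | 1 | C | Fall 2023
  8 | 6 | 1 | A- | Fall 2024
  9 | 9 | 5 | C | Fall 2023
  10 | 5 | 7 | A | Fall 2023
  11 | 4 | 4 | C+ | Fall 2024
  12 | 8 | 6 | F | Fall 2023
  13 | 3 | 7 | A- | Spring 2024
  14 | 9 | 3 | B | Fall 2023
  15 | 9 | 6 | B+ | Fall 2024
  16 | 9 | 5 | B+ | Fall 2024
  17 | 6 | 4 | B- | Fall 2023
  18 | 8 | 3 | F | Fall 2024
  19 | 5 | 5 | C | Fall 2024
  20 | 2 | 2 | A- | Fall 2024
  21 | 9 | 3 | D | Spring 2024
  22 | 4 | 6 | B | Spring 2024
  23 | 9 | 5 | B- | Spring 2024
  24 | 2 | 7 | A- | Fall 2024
SELECT p.name FROM students p LEFT JOIN enrollments c ON c.student_id = p.id WHERE c.id IS NULL

Execution result:
name
Peter Garcia
Tina Garcia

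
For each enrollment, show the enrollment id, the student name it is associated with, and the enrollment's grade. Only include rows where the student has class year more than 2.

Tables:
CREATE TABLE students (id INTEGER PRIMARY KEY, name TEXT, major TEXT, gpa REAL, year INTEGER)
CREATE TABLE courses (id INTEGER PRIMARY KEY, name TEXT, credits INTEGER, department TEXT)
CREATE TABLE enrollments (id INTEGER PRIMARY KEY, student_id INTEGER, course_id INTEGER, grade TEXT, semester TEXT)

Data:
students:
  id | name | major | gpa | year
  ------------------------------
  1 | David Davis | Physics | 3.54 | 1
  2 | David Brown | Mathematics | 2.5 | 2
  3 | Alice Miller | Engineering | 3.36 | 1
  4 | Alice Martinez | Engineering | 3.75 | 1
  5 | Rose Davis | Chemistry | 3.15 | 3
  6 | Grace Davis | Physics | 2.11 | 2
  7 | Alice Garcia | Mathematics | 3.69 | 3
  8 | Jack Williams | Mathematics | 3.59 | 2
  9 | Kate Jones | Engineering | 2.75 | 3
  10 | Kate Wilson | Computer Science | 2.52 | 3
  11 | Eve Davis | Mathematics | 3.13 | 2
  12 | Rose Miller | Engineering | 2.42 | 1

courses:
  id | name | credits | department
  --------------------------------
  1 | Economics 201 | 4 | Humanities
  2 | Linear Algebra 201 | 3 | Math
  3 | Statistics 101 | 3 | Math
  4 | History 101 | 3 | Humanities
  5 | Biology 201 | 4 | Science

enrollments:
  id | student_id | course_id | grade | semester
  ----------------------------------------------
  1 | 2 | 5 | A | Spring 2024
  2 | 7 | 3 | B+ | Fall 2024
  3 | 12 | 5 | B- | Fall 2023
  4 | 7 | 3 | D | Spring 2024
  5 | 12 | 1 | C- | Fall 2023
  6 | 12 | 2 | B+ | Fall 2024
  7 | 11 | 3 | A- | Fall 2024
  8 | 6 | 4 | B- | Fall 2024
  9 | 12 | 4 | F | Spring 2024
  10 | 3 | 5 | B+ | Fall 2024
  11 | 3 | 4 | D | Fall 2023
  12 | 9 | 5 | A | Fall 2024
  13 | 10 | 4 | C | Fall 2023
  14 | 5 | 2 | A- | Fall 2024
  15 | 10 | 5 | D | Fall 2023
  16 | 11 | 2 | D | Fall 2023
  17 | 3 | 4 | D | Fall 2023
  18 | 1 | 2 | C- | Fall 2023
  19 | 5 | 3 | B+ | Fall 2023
SELECT c.id, p.name AS student, c.grade FROM enrollments c JOIN students p ON c.student_id = p.id WHERE p.year > 2

Execution result:
id | student | grade
2 | Alice Garcia | B+
4 | Alice Garcia | D
12 | Kate Jones | A
13 | Kate Wilson | C
14 | Rose Davis | A-
15 | Kate Wilson | D
19 | Rose Davis | B+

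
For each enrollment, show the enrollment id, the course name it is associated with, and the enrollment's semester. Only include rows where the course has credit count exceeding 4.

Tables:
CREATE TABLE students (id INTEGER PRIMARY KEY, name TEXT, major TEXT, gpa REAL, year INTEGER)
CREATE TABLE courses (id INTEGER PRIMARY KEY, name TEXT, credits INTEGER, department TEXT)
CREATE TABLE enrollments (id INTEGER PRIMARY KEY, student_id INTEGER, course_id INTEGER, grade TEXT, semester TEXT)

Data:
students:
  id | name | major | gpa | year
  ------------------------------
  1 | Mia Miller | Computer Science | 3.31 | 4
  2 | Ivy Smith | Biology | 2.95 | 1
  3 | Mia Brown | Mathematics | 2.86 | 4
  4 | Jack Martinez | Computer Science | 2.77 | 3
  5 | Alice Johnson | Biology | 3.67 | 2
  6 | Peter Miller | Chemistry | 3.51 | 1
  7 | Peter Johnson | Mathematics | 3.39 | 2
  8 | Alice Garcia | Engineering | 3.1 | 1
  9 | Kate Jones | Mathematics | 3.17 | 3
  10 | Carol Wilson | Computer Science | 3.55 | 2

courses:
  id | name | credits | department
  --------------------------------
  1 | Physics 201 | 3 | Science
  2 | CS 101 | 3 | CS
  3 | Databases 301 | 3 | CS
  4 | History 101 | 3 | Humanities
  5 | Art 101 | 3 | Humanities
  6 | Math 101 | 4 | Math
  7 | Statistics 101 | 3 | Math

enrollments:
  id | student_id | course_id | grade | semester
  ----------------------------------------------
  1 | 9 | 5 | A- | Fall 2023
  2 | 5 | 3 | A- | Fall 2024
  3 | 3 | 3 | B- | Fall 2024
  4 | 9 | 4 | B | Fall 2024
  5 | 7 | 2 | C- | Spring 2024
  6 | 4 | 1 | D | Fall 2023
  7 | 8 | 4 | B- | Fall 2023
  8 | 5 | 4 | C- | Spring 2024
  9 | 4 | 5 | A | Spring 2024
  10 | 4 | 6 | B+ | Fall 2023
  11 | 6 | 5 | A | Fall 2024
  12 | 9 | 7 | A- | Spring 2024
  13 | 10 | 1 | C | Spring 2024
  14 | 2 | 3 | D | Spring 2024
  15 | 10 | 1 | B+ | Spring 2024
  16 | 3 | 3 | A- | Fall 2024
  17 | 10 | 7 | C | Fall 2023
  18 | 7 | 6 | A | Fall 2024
SELECT c.id, p.name AS course, c.semester FROM enrollments c JOIN courses p ON c.course_id = p.id WHERE p.credits > 4

Execution result:
(no rows)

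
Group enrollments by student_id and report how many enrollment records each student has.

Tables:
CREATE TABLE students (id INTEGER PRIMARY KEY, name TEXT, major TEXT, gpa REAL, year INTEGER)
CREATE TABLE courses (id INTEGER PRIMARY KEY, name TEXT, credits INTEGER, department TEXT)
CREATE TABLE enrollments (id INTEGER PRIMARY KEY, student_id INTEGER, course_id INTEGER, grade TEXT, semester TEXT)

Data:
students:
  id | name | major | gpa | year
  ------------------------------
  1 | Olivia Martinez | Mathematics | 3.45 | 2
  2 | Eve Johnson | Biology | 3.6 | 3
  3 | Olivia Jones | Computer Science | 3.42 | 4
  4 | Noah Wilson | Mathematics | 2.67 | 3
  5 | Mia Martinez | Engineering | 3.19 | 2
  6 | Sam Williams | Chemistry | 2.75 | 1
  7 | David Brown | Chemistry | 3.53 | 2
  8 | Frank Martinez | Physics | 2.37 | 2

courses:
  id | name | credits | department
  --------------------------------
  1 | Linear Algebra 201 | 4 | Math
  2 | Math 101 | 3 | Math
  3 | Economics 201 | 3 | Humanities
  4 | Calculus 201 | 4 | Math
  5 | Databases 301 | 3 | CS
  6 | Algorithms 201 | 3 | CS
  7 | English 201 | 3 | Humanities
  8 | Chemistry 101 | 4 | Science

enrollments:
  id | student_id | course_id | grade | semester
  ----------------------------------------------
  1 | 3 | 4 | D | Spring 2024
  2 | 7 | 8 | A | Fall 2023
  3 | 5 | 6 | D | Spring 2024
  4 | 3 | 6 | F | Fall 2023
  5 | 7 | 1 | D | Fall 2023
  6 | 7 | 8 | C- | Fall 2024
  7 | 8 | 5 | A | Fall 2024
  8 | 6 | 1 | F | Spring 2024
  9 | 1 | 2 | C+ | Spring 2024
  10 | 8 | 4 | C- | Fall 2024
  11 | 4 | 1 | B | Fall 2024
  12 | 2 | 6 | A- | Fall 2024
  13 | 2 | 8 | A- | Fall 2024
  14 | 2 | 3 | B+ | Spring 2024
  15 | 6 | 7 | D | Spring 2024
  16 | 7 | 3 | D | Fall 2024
SELECT student_id, COUNT(*) AS enrollment_count FROM enrollments GROUP BY student_id

Execution result:
student_id | enrollment_count
1 | 1
2 | 3
3 | 2
4 | 1
5 | 1
6 | 2
7 | 4
8 | 2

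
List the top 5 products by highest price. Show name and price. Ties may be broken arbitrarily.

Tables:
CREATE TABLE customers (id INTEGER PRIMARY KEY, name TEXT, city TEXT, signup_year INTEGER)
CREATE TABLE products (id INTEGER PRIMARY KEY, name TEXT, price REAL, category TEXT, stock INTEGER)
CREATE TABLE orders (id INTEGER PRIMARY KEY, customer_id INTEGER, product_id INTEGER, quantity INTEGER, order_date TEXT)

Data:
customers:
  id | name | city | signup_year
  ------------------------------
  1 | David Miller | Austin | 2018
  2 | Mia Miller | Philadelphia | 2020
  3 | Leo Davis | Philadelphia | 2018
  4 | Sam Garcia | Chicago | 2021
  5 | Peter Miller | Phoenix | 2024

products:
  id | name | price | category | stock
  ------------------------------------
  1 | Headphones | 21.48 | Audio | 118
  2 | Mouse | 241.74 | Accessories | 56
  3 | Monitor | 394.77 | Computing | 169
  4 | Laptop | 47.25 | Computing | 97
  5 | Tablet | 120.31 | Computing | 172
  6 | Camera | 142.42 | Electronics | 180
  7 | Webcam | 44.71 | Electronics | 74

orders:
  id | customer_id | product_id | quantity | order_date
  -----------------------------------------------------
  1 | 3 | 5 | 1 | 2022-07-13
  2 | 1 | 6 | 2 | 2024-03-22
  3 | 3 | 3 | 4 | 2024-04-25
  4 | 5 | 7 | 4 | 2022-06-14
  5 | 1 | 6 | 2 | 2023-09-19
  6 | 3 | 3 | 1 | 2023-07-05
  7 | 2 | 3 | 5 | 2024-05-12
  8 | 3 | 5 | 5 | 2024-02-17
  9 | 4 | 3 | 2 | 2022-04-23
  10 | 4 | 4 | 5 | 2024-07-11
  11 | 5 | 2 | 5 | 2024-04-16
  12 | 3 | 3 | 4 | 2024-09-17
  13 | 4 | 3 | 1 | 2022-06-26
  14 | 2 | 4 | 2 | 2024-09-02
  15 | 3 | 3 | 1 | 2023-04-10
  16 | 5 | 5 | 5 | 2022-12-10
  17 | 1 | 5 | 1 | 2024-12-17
SELECT name, price FROM products ORDER BY price DESC LIMIT 5

Execution result:
name | price
Monitor | 394.77
Mouse | 241.74
Camera | 142.42
Tablet | 120.31
Laptop | 47.25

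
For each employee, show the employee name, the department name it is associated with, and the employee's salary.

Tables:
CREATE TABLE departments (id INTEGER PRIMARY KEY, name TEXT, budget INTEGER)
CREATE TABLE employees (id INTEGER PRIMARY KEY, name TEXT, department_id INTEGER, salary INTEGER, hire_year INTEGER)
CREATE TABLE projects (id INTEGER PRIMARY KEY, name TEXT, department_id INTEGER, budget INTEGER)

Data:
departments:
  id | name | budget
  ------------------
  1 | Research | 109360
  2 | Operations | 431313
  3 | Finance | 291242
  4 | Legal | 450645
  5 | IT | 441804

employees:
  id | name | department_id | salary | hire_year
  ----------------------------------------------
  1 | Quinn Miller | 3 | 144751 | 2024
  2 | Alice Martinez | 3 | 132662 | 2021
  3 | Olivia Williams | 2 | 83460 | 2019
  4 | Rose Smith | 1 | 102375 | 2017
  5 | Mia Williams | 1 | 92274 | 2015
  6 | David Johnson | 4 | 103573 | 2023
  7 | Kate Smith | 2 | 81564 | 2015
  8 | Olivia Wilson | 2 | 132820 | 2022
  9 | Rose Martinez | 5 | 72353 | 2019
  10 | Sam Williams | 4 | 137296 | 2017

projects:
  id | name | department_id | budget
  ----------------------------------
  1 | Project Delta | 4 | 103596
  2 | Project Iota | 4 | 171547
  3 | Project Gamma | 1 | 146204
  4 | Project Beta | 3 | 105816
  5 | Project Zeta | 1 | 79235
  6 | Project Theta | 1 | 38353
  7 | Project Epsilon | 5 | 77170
SELECT c.name, p.name AS department, c.salary FROM employees c JOIN departments p ON c.department_id = p.id

Execution result:
name | department | salary
Quinn Miller | Finance | 144751
Alice Martinez | Finance | 132662
Olivia Williams | Operations | 83460
Rose Smith | Research | 102375
Mia Williams | Research | 92274
David Johnson | Legal | 103573
Kate Smith | Operations | 81564
Olivia Wilson | Operations | 132820
Rose Martinez | IT | 72353
Sam Williams | Legal | 137296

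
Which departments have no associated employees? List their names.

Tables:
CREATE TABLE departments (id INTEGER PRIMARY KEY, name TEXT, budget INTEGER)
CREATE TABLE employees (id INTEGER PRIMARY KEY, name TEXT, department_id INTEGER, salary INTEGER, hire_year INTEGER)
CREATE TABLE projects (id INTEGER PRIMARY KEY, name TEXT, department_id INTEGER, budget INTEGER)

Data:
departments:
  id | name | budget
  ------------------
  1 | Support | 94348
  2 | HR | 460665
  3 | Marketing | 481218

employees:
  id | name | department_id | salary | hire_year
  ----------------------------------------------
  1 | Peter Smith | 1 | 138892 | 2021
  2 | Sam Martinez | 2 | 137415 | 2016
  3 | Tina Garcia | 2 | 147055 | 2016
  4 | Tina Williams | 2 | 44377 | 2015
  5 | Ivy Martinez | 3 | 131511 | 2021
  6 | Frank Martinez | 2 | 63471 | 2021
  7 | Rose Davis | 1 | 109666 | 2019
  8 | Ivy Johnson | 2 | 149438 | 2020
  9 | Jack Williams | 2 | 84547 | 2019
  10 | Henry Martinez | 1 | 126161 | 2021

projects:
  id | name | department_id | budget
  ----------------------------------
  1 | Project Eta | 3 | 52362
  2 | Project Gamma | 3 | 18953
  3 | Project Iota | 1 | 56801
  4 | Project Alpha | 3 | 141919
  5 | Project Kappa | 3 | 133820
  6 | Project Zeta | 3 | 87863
SELECT p.name FROM departments p LEFT JOIN employees c ON c.department_id = p.id WHERE c.id IS NULL

Execution result:
(no rows)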